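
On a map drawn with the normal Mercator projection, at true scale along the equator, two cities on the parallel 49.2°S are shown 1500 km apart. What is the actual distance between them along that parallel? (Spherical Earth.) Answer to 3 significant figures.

980 km

The Mercator projection is conformal; its linear scale factor is the same in every direction and equals sec φ = 1/cos φ.
Along the parallel at 49.2°, map distances are exaggerated by k = sec 49.2° = 1.530.
True distance = 1500 / 1.530 = 1500 × cos 49.2° ≈ 980 km.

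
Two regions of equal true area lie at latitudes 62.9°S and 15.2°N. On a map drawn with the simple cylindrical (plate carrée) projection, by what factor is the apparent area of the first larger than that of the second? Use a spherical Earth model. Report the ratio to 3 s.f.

2.12

For the equirectangular projection with φ₀ = 0 (plate carrée), h = 1 along meridians and k = sec φ along parallels.
Areal scale at 62.9°: h·k = 1.000 × 2.195 = 2.195.
Areal scale at 15.2°: h·k = 1.000 × 1.036 = 1.036.
Ratio = 2.195/1.036 ≈ 2.12.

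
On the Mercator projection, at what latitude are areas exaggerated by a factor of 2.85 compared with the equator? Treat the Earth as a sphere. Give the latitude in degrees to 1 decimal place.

Mercator areal scale is sec²φ.
sec²φ = 2.85  ⇒  cos²φ = 0.3509  ⇒  cos φ = 0.5923.
φ = arccos(0.5923) ≈ 53.7°.

53.7°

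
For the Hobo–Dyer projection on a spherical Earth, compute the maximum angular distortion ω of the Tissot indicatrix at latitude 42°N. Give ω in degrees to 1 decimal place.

7.5°

The Hobo–Dyer projection is cylindrical equal-area with φ₀ = 37.5°. A cylindrical equal-area projection with standard parallel φ₀ has meridian scale h = cos φ / cos φ₀ and parallel scale k = cos φ₀ / cos φ (so areas are preserved, h·k = 1).
At 42°: h = 0.9367, k = 1.068; principal scales a = 1.068, b = 0.9367.
sin(ω/2) = (a − b)/(a + b) = 0.1308/2.004 = 0.06528, so ω = 2 arcsin(0.06528) ≈ 7.5°.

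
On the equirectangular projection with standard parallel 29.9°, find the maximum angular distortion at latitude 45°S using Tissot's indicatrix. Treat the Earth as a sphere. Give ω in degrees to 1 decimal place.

The equidistant cylindrical projection with φ₀ = 29.9° has h = 1 (meridians true) and k = cos φ₀ / cos φ along parallels.
At 45°: h = 1.000, k = 1.226; principal scales a = 1.226, b = 1.000.
sin(ω/2) = (a − b)/(a + b) = 0.2260/2.226 = 0.1015, so ω = 2 arcsin(0.1015) ≈ 11.7°.

11.7°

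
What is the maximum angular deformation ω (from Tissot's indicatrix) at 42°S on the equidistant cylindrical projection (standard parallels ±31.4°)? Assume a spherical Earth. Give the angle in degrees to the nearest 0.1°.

The equidistant cylindrical projection with φ₀ = 31.4° has h = 1 (meridians true) and k = cos φ₀ / cos φ along parallels.
At 42°: h = 1.000, k = 1.149; principal scales a = 1.149, b = 1.000.
sin(ω/2) = (a − b)/(a + b) = 0.1486/2.149 = 0.06915, so ω = 2 arcsin(0.06915) ≈ 7.9°.

7.9°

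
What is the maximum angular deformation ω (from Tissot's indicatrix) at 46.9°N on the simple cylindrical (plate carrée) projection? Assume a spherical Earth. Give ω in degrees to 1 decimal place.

21.7°

For the equirectangular projection with φ₀ = 0 (plate carrée), h = 1 along meridians and k = sec φ along parallels.
At 46.9°: h = 1.000, k = 1.464; principal scales a = 1.464, b = 1.000.
sin(ω/2) = (a − b)/(a + b) = 0.4635/2.464 = 0.1882, so ω = 2 arcsin(0.1882) ≈ 21.7°.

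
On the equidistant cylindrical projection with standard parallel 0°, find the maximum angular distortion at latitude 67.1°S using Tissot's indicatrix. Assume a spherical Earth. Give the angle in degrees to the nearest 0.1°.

In the plate carrée (x = Rλ, y = Rφ), meridians are true-scale (h = 1) and parallels are stretched by k = sec φ.
At 67.1°: h = 1.000, k = 2.570; principal scales a = 2.570, b = 1.000.
sin(ω/2) = (a − b)/(a + b) = 1.570/3.570 = 0.4398, so ω = 2 arcsin(0.4398) ≈ 52.2°.

52.2°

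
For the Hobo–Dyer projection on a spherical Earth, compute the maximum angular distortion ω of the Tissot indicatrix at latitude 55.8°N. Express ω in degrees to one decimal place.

The Hobo–Dyer projection is cylindrical equal-area with φ₀ = 37.5°. For cylindrical equal-area with standard parallel φ₀, h = cos φ / cos φ₀ and k = cos φ₀ / cos φ, so h·k = 1.
At 55.8°: h = 0.7085, k = 1.411; principal scales a = 1.411, b = 0.7085.
sin(ω/2) = (a − b)/(a + b) = 0.7030/2.120 = 0.3316, so ω = 2 arcsin(0.3316) ≈ 38.7°.

38.7°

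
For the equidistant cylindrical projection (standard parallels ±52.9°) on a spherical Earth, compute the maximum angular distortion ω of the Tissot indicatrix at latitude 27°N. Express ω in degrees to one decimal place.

22.2°

The equidistant cylindrical projection with φ₀ = 52.9° has h = 1 (meridians true) and k = cos φ₀ / cos φ along parallels.
At 27°: h = 1.000, k = 0.6770; principal scales a = 1.000, b = 0.6770.
sin(ω/2) = (a − b)/(a + b) = 0.3230/1.677 = 0.1926, so ω = 2 arcsin(0.1926) ≈ 22.2°.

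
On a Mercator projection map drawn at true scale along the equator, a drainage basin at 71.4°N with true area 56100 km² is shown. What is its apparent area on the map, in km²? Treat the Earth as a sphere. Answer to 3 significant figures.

551000 km²

For Mercator, h = k = sec φ (a conformal cylindrical projection has a single point scale, 1/cos φ).
Areal scale = k² = sec²φ = 1/cos²(71.4°) = 1/0.3190² = 9.829.
Apparent area = 56100 × 9.829 ≈ 551000 km².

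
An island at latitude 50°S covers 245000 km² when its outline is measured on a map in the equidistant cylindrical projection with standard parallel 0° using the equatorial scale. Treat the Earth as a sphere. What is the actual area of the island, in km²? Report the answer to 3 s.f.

157000 km²

For the equirectangular projection with φ₀ = 0 (plate carrée), h = 1 along meridians and k = sec φ along parallels.
Areal scale = h·k = 1 × sec φ; at 50°, h = 1.000, k = 1.556, so h·k = 1.556.
True area = apparent / (areal scale) = 245000 / 1.556 ≈ 157000 km².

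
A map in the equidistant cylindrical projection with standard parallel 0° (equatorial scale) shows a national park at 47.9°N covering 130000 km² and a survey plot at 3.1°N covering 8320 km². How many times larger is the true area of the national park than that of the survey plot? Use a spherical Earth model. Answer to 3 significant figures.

On the plate carrée, areal scale = h·k = 1 × sec φ, so true area = apparent × cos φ.
True area of national park: 130000 × cos(47.9°) = 130000 × 0.6704 = 87160 km².
True area of survey plot: 8320 × cos(3.1°) = 8320 × 0.9985 = 8308 km².
Ratio = 87160 / 8308 ≈ 10.5.

10.5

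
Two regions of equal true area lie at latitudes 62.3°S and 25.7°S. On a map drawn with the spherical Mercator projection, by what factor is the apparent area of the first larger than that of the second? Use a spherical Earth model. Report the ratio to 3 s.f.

3.76

On Mercator, area is exaggerated by sec²φ = 1/cos²φ.
At 62.3°: sec²(62.3°) = 1/0.4648² = 4.628.
At 25.7°: sec²(25.7°) = 1/0.9011² = 1.232.
Ratio = 4.628/1.232 = cos²(25.7°)/cos²(62.3°) ≈ 3.76.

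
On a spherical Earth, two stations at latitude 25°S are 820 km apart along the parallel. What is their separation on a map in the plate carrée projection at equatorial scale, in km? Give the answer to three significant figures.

Plate carrée maps x = Rλ, y = Rφ. The meridian scale is h = 1 and the parallel scale is k = 1/cos φ = sec φ.
Along the parallel, k = sec 25° = 1/0.9063 = 1.103.
Map distance = 820 × 1.103 ≈ 905 km.

905 km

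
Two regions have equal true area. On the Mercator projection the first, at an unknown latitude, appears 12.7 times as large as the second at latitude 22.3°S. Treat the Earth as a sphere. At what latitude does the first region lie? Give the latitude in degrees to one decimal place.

For equal true areas on Mercator, apparent areas scale as sec²φ, so the ratio is cos²φ₂ / cos²φ₁.
cos²φ₂ / cos²φ₁ = 12.7  ⇒  cos φ₁ = cos 22.3° / √12.7 = 0.9252/3.564 = 0.2596.
φ₁ = arccos(0.2596) ≈ 75.0°.

75.0°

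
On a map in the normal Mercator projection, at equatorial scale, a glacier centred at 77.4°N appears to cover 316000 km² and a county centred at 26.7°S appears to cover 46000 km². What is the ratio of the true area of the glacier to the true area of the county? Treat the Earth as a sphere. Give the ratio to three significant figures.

Since Mercator area scale is 1/cos²φ, the true area equals the apparent area multiplied by cos²φ.
True area of glacier: 316000 × cos²(77.4°) = 316000 × 0.04759 = 15040 km².
True area of county: 46000 × cos²(26.7°) = 46000 × 0.7981 = 36710 km².
Ratio = 15040 / 36710 ≈ 0.410.

0.410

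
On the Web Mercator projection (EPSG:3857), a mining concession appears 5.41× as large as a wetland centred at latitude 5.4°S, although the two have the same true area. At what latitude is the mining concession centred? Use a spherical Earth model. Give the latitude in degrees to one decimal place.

64.7°

Mercator areal scale is sec²φ, so apparent-area ratio = sec²φ₁ / sec²φ₂ = cos²φ₂ / cos²φ₁.
cos²φ₂ / cos²φ₁ = 5.41  ⇒  cos φ₁ = cos 5.4° / √5.41 = 0.9956/2.326 = 0.4280.
φ₁ = arccos(0.4280) ≈ 64.7°.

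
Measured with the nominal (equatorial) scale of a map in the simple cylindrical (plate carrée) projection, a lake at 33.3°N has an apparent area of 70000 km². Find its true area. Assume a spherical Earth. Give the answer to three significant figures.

Plate carrée maps x = Rλ, y = Rφ. The meridian scale is h = 1 and the parallel scale is k = 1/cos φ = sec φ.
Areal scale = h·k = 1 × sec φ; at 33.3°, h = 1.000, k = 1.196, so h·k = 1.196.
True area = apparent / (areal scale) = 70000 / 1.196 ≈ 58500 km².

58500 km²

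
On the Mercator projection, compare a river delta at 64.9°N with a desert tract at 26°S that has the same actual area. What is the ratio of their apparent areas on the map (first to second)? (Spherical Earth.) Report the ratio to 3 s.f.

4.49

Mercator areal scale is sec²φ.
At 64.9°: sec²(64.9°) = 1/0.4242² = 5.557.
At 26°: sec²(26°) = 1/0.8988² = 1.238.
Ratio = 5.557/1.238 = cos²(26°)/cos²(64.9°) ≈ 4.49.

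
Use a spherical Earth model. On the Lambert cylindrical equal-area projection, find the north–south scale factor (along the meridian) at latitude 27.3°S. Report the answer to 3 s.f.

The Lambert cylindrical equal-area projection is the cylindrical equal-area projection with its standard parallel at the equator (φ₀ = 0). A cylindrical equal-area projection with standard parallel φ₀ has meridian scale h = cos φ / cos φ₀ and parallel scale k = cos φ₀ / cos φ (so areas are preserved, h·k = 1).
h = cos 27.3° / cos 0° = 0.8886/1.000 = 0.8886.

0.889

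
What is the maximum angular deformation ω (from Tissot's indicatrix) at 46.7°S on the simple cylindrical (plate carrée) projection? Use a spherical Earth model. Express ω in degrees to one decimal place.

In the plate carrée (x = Rλ, y = Rφ), meridians are true-scale (h = 1) and parallels are stretched by k = sec φ.
At 46.7°: h = 1.000, k = 1.458; principal scales a = 1.458, b = 1.000.
sin(ω/2) = (a − b)/(a + b) = 0.4581/2.458 = 0.1864, so ω = 2 arcsin(0.1864) ≈ 21.5°.

21.5°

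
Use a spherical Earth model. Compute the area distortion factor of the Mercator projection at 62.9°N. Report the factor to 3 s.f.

The Mercator projection is conformal; its linear scale factor is the same in every direction and equals sec φ = 1/cos φ.
Areal scale = k² = sec²φ = 1/cos²(62.9°) = 1/0.4555² = 4.819.

4.82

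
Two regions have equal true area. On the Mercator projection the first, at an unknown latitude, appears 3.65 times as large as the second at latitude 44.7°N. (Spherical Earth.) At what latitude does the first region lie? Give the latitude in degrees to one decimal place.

Mercator areal scale is sec²φ, so apparent-area ratio = sec²φ₁ / sec²φ₂ = cos²φ₂ / cos²φ₁.
cos²φ₂ / cos²φ₁ = 3.65  ⇒  cos φ₁ = cos 44.7° / √3.65 = 0.7108/1.910 = 0.3720.
φ₁ = arccos(0.3720) ≈ 68.2°.

68.2°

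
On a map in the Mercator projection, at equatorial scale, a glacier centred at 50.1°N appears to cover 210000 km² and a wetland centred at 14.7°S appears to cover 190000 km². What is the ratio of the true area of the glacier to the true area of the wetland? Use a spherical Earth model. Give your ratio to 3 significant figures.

0.486

On Mercator the areal scale is sec²φ, so true area = apparent × cos²φ.
True area of glacier: 210000 × cos²(50.1°) = 210000 × 0.4115 = 86410 km².
True area of wetland: 190000 × cos²(14.7°) = 190000 × 0.9356 = 177800 km².
Ratio = 86410 / 177800 ≈ 0.486.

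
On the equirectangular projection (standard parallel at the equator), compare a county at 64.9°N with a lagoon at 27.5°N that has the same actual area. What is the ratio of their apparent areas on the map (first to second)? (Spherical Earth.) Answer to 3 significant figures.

2.09

Plate carrée maps x = Rλ, y = Rφ. The meridian scale is h = 1 and the parallel scale is k = 1/cos φ = sec φ.
Areal scale at 64.9°: h·k = 1.000 × 2.357 = 2.357.
Areal scale at 27.5°: h·k = 1.000 × 1.127 = 1.127.
Ratio = 2.357/1.127 ≈ 2.09.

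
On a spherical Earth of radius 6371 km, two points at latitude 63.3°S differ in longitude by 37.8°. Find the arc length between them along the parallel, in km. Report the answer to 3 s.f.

1890 km

Arc length along a parallel = R cos φ · Δλ (with Δλ in radians).
= 6371 × cos 63.3° × (37.8° × π/180) = 6371 × 0.4493 × 0.6597 ≈ 1890 km.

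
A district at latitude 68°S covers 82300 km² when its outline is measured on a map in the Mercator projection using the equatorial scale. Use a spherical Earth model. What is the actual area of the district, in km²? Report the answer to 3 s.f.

Mercator is conformal, so the point scale is isotropic: h = k = sec φ = 1/cos φ.
Areal scale = k² = sec²φ = 1/cos²(68°) = 1/0.3746² = 7.126.
True area = apparent / (areal scale) = 82300 / 7.126 ≈ 11500 km².

11500 km²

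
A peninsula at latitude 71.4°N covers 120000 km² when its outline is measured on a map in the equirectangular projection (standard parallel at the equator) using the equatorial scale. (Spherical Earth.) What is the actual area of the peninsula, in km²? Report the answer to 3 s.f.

For the equirectangular projection with φ₀ = 0 (plate carrée), h = 1 along meridians and k = sec φ along parallels.
Areal scale = h·k = 1 × sec φ; at 71.4°, h = 1.000, k = 3.135, so h·k = 3.135.
True area = apparent / (areal scale) = 120000 / 3.135 ≈ 38300 km².

38300 km²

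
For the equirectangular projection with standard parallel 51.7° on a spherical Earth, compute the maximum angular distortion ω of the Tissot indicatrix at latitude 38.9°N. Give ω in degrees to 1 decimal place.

The equidistant cylindrical projection with φ₀ = 51.7° has h = 1 (meridians true) and k = cos φ₀ / cos φ along parallels.
At 38.9°: h = 1.000, k = 0.7964; principal scales a = 1.000, b = 0.7964.
sin(ω/2) = (a − b)/(a + b) = 0.2036/1.796 = 0.1133, so ω = 2 arcsin(0.1133) ≈ 13.0°.

13.0°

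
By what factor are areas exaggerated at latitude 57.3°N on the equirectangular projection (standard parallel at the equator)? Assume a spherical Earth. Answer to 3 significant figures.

Plate carrée maps x = Rλ, y = Rφ. The meridian scale is h = 1 and the parallel scale is k = 1/cos φ = sec φ.
Areal scale = h·k = 1 × sec φ; at 57.3°, h = 1.000, k = 1.851, so h·k = 1.851.

1.85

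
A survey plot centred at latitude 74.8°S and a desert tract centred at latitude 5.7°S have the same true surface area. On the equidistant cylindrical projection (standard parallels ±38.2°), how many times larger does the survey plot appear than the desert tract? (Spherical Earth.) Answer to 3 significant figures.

3.80

The equidistant cylindrical projection with φ₀ = 38.2° has h = 1 (meridians true) and k = cos φ₀ / cos φ along parallels.
Areal scale at 74.8°: h·k = 1.000 × 2.997 = 2.997.
Areal scale at 5.7°: h·k = 1.000 × 0.7898 = 0.7898.
Ratio = 2.997/0.7898 ≈ 3.80.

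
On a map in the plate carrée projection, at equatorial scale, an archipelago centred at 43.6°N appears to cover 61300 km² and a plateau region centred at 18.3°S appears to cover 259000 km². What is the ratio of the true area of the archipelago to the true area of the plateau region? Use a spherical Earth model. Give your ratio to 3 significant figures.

Plate carrée has h = 1 and k = sec φ, giving areal scale sec φ; true area = (apparent area) · cos φ.
True area of archipelago: 61300 × cos(43.6°) = 61300 × 0.7242 = 44390 km².
True area of plateau region: 259000 × cos(18.3°) = 259000 × 0.9494 = 245900 km².
Ratio = 44390 / 245900 ≈ 0.181.

0.181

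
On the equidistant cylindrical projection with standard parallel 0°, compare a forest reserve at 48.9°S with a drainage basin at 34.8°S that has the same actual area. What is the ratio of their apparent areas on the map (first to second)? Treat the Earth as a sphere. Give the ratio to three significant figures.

Plate carrée maps x = Rλ, y = Rφ. The meridian scale is h = 1 and the parallel scale is k = 1/cos φ = sec φ.
Areal scale at 48.9°: h·k = 1.000 × 1.521 = 1.521.
Areal scale at 34.8°: h·k = 1.000 × 1.218 = 1.218.
Ratio = 1.521/1.218 ≈ 1.25.

1.25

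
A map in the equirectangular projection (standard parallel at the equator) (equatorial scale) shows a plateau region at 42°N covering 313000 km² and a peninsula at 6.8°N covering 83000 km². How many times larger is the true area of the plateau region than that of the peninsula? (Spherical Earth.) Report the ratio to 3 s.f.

2.82

On the plate carrée, areal scale = h·k = 1 × sec φ, so true area = apparent × cos φ.
True area of plateau region: 313000 × cos(42°) = 313000 × 0.7431 = 232600 km².
True area of peninsula: 83000 × cos(6.8°) = 83000 × 0.9930 = 82420 km².
Ratio = 232600 / 82420 ≈ 2.82.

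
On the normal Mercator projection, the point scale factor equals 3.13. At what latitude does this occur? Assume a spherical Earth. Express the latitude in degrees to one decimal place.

Mercator scale is k = sec φ = 1/cos φ.
1/cos φ = 3.13  ⇒  cos φ = 0.3195  ⇒  φ = arccos(0.3195) ≈ 71.4°.

71.4°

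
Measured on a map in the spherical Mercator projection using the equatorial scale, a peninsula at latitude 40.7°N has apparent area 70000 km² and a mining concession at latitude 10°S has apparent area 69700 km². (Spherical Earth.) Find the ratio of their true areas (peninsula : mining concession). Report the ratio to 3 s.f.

0.595

Mercator's areal exaggeration is sec²φ; hence true area = (apparent area) · cos²φ.
True area of peninsula: 70000 × cos²(40.7°) = 70000 × 0.5748 = 40230 km².
True area of mining concession: 69700 × cos²(10°) = 69700 × 0.9698 = 67600 km².
Ratio = 40230 / 67600 ≈ 0.595.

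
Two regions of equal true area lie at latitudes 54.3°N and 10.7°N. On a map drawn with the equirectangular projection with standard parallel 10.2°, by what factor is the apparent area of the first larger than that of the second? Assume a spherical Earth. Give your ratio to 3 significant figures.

The equidistant cylindrical projection with φ₀ = 10.2° has h = 1 (meridians true) and k = cos φ₀ / cos φ along parallels.
Areal scale at 54.3°: h·k = 1.000 × 1.687 = 1.687.
Areal scale at 10.7°: h·k = 1.000 × 1.002 = 1.002.
Ratio = 1.687/1.002 ≈ 1.68.

1.68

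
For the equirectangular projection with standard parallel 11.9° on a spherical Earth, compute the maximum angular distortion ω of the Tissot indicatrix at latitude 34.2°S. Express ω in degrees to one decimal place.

9.6°

With standard parallel φ₀ = 11.9°, the equirectangular projection gives x = Rλ cos φ₀, y = Rφ, so h = 1 and k = cos 11.9° / cos φ.
At 34.2°: h = 1.000, k = 1.183; principal scales a = 1.183, b = 1.000.
sin(ω/2) = (a − b)/(a + b) = 0.1831/2.183 = 0.08387, so ω = 2 arcsin(0.08387) ≈ 9.6°.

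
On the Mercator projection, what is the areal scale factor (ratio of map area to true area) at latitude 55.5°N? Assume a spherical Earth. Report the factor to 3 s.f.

For Mercator, h = k = sec φ (a conformal cylindrical projection has a single point scale, 1/cos φ).
Areal scale = k² = sec²φ = 1/cos²(55.5°) = 1/0.5664² = 3.117.

3.12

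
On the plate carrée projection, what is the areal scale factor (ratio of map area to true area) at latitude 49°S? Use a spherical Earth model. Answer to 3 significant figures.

1.52

For the equirectangular projection with φ₀ = 0 (plate carrée), h = 1 along meridians and k = sec φ along parallels.
Areal scale = h·k = 1 × sec φ; at 49°, h = 1.000, k = 1.524, so h·k = 1.524.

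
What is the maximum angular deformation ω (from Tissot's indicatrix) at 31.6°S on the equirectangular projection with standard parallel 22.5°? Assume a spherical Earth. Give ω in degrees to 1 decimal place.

The equidistant cylindrical projection with φ₀ = 22.5° has h = 1 (meridians true) and k = cos φ₀ / cos φ along parallels.
At 31.6°: h = 1.000, k = 1.085; principal scales a = 1.085, b = 1.000.
sin(ω/2) = (a − b)/(a + b) = 0.08471/2.085 = 0.04064, so ω = 2 arcsin(0.04064) ≈ 4.7°.

4.7°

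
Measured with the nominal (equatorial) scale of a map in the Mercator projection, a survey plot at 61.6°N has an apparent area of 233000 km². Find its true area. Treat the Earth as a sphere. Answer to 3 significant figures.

52700 km²

Mercator is conformal, so the point scale is isotropic: h = k = sec φ = 1/cos φ.
Areal scale = k² = sec²φ = 1/cos²(61.6°) = 1/0.4756² = 4.421.
True area = apparent / (areal scale) = 233000 / 4.421 ≈ 52700 km².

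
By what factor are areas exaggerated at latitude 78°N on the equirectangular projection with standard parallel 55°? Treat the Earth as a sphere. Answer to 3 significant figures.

2.76

With standard parallel φ₀ = 55°, the equirectangular projection gives x = Rλ cos φ₀, y = Rφ, so h = 1 and k = cos 55° / cos φ.
Areal scale = h·k = 1 × cos φ₀ / cos φ; at 78°, h = 1.000, k = 2.759, so h·k = 2.759.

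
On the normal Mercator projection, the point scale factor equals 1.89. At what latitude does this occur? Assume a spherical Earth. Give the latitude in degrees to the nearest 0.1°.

Mercator scale is k = sec φ = 1/cos φ.
1/cos φ = 1.89  ⇒  cos φ = 0.5291  ⇒  φ = arccos(0.5291) ≈ 58.1°.

58.1°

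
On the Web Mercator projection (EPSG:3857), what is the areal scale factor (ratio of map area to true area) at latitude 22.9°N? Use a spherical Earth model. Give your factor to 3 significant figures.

1.18

The Mercator projection is conformal; its linear scale factor is the same in every direction and equals sec φ = 1/cos φ.
Areal scale = k² = sec²φ = 1/cos²(22.9°) = 1/0.9212² = 1.178.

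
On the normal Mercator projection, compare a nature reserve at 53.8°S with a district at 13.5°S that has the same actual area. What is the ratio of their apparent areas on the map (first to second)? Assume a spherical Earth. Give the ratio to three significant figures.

2.71

On Mercator, area is exaggerated by sec²φ = 1/cos²φ.
At 53.8°: sec²(53.8°) = 1/0.5906² = 2.867.
At 13.5°: sec²(13.5°) = 1/0.9724² = 1.058.
Ratio = 2.867/1.058 = cos²(13.5°)/cos²(53.8°) ≈ 2.71.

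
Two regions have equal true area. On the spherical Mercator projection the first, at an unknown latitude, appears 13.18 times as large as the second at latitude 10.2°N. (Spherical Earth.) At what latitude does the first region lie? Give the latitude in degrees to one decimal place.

74.3°

On Mercator, (apparent₁)/(apparent₂) = sec²φ₁ / sec²φ₂ when true areas are equal.
cos²φ₂ / cos²φ₁ = 13.18  ⇒  cos φ₁ = cos 10.2° / √13.18 = 0.9842/3.630 = 0.2711.
φ₁ = arccos(0.2711) ≈ 74.3°.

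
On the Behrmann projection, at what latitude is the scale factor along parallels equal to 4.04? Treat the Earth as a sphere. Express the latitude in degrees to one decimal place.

77.6°

Behrmann is a cylindrical equal-area projection with standard parallels at ±30°. A cylindrical equal-area projection with standard parallel φ₀ has meridian scale h = cos φ / cos φ₀ and parallel scale k = cos φ₀ / cos φ (so areas are preserved, h·k = 1).
k = cos φ₀ / cos φ = 4.04  ⇒  cos φ = cos 30° / 4.04 = 0.2144.
φ = arccos(0.2144) ≈ 77.6°.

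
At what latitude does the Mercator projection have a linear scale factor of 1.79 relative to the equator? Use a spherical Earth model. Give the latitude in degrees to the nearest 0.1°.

Mercator scale is k = sec φ = 1/cos φ.
1/cos φ = 1.79  ⇒  cos φ = 0.5587  ⇒  φ = arccos(0.5587) ≈ 56.0°.

56.0°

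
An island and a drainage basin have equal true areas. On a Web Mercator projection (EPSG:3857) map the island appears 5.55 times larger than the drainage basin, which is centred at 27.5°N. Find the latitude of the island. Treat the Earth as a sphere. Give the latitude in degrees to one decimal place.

For equal true areas on Mercator, apparent areas scale as sec²φ, so the ratio is cos²φ₂ / cos²φ₁.
cos²φ₂ / cos²φ₁ = 5.55  ⇒  cos φ₁ = cos 27.5° / √5.55 = 0.8870/2.356 = 0.3765.
φ₁ = arccos(0.3765) ≈ 67.9°.

67.9°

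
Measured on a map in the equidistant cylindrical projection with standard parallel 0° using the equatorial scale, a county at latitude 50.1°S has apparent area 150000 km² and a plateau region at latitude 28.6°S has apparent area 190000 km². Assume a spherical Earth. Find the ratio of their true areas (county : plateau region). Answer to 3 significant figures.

0.577

On the plate carrée, areal scale = h·k = 1 × sec φ, so true area = apparent × cos φ.
True area of county: 150000 × cos(50.1°) = 150000 × 0.6414 = 96220 km².
True area of plateau region: 190000 × cos(28.6°) = 190000 × 0.8780 = 166800 km².
Ratio = 96220 / 166800 ≈ 0.577.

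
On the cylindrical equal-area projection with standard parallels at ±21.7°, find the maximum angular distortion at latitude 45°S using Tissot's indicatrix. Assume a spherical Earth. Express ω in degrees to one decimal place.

A cylindrical equal-area projection with standard parallel φ₀ has meridian scale h = cos φ / cos φ₀ and parallel scale k = cos φ₀ / cos φ (so areas are preserved, h·k = 1).
At 45°: h = 0.7610, k = 1.314; principal scales a = 1.314, b = 0.7610.
sin(ω/2) = (a − b)/(a + b) = 0.5530/2.075 = 0.2665, so ω = 2 arcsin(0.2665) ≈ 30.9°.

30.9°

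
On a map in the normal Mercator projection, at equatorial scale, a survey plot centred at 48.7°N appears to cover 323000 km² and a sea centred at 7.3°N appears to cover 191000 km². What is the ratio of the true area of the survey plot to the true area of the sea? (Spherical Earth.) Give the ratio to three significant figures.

0.749

Since Mercator area scale is 1/cos²φ, the true area equals the apparent area multiplied by cos²φ.
True area of survey plot: 323000 × cos²(48.7°) = 323000 × 0.4356 = 140700 km².
True area of sea: 191000 × cos²(7.3°) = 191000 × 0.9839 = 187900 km².
Ratio = 140700 / 187900 ≈ 0.749.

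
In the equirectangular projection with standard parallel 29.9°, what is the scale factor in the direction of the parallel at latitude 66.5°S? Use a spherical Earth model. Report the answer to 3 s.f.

2.17

The equidistant cylindrical projection with φ₀ = 29.9° has h = 1 (meridians true) and k = cos φ₀ / cos φ along parallels.
k = cos 29.9° / cos 66.5° = 0.8669/0.3987 = 2.174.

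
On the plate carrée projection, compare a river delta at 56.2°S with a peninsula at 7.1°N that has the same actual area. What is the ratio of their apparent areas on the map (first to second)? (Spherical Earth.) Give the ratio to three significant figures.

In the plate carrée (x = Rλ, y = Rφ), meridians are true-scale (h = 1) and parallels are stretched by k = sec φ.
Areal scale at 56.2°: h·k = 1.000 × 1.798 = 1.798.
Areal scale at 7.1°: h·k = 1.000 × 1.008 = 1.008.
Ratio = 1.798/1.008 ≈ 1.78.

1.78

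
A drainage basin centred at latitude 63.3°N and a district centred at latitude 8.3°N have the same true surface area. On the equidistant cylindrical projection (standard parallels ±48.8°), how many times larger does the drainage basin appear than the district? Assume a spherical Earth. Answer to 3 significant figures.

2.20

With standard parallel φ₀ = 48.8°, the equirectangular projection gives x = Rλ cos φ₀, y = Rφ, so h = 1 and k = cos 48.8° / cos φ.
Areal scale at 63.3°: h·k = 1.000 × 1.466 = 1.466.
Areal scale at 8.3°: h·k = 1.000 × 0.6657 = 0.6657.
Ratio = 1.466/0.6657 ≈ 2.20.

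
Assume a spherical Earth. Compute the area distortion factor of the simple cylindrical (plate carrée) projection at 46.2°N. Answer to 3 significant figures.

In the plate carrée (x = Rλ, y = Rφ), meridians are true-scale (h = 1) and parallels are stretched by k = sec φ.
Areal scale = h·k = 1 × sec φ; at 46.2°, h = 1.000, k = 1.445, so h·k = 1.445.

1.44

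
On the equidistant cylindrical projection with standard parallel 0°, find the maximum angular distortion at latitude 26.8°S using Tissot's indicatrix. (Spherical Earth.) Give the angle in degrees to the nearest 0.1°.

6.5°

Plate carrée maps x = Rλ, y = Rφ. The meridian scale is h = 1 and the parallel scale is k = 1/cos φ = sec φ.
At 26.8°: h = 1.000, k = 1.120; principal scales a = 1.120, b = 1.000.
sin(ω/2) = (a − b)/(a + b) = 0.1203/2.120 = 0.05676, so ω = 2 arcsin(0.05676) ≈ 6.5°.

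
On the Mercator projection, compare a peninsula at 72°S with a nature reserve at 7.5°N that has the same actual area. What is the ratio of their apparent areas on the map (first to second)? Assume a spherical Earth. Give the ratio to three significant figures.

Mercator areal scale is sec²φ.
At 72°: sec²(72°) = 1/0.3090² = 10.47.
At 7.5°: sec²(7.5°) = 1/0.9914² = 1.017.
Ratio = 10.47/1.017 = cos²(7.5°)/cos²(72°) ≈ 10.3.

10.3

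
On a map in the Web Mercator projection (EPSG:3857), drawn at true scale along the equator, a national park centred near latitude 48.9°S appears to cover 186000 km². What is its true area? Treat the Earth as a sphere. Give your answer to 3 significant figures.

80400 km²

The Mercator projection is conformal; its linear scale factor is the same in every direction and equals sec φ = 1/cos φ.
Areal scale = k² = sec²φ = 1/cos²(48.9°) = 1/0.6574² = 2.314.
True area = apparent / (areal scale) = 186000 / 2.314 ≈ 80400 km².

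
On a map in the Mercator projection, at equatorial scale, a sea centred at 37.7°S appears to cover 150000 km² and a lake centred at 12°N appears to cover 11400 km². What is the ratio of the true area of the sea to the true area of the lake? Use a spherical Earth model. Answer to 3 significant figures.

On Mercator the areal scale is sec²φ, so true area = apparent × cos²φ.
True area of sea: 150000 × cos²(37.7°) = 150000 × 0.6260 = 93910 km².
True area of lake: 11400 × cos²(12°) = 11400 × 0.9568 = 10910 km².
Ratio = 93910 / 10910 ≈ 8.61.

8.61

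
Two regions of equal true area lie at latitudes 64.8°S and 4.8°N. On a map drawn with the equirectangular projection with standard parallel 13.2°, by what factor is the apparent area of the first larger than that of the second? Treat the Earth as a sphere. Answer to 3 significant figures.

2.34

With standard parallel φ₀ = 13.2°, the equirectangular projection gives x = Rλ cos φ₀, y = Rφ, so h = 1 and k = cos 13.2° / cos φ.
Areal scale at 64.8°: h·k = 1.000 × 2.287 = 2.287.
Areal scale at 4.8°: h·k = 1.000 × 0.9770 = 0.9770.
Ratio = 2.287/0.9770 ≈ 2.34.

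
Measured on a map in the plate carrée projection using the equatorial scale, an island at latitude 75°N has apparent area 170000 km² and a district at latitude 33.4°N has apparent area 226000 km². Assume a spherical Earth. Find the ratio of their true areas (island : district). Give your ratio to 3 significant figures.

0.233

On the plate carrée, areal scale = h·k = 1 × sec φ, so true area = apparent × cos φ.
True area of island: 170000 × cos(75°) = 170000 × 0.2588 = 44000 km².
True area of district: 226000 × cos(33.4°) = 226000 × 0.8348 = 188700 km².
Ratio = 44000 / 188700 ≈ 0.233.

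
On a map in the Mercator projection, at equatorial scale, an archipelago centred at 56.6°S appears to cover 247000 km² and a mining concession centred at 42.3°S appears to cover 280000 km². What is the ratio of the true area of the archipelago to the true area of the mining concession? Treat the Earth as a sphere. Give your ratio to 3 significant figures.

0.489

On Mercator the areal scale is sec²φ, so true area = apparent × cos²φ.
True area of archipelago: 247000 × cos²(56.6°) = 247000 × 0.3030 = 74850 km².
True area of mining concession: 280000 × cos²(42.3°) = 280000 × 0.5471 = 153200 km².
Ratio = 74850 / 153200 ≈ 0.489.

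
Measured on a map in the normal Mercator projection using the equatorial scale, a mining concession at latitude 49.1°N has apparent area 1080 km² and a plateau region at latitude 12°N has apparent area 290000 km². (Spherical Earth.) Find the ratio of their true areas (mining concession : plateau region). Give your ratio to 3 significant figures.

0.00167

On Mercator the areal scale is sec²φ, so true area = apparent × cos²φ.
True area of mining concession: 1080 × cos²(49.1°) = 1080 × 0.4287 = 463.0 km².
True area of plateau region: 290000 × cos²(12°) = 290000 × 0.9568 = 277500 km².
Ratio = 463.0 / 277500 ≈ 0.00167.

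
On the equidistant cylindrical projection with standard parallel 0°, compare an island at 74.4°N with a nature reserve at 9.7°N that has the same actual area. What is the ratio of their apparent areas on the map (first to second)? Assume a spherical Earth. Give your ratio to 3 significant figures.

For the equirectangular projection with φ₀ = 0 (plate carrée), h = 1 along meridians and k = sec φ along parallels.
Areal scale at 74.4°: h·k = 1.000 × 3.719 = 3.719.
Areal scale at 9.7°: h·k = 1.000 × 1.015 = 1.015.
Ratio = 3.719/1.015 ≈ 3.67.

3.67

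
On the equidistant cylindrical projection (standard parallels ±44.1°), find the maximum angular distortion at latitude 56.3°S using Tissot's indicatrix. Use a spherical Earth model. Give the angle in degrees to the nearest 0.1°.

14.7°

The equidistant cylindrical projection with φ₀ = 44.1° has h = 1 (meridians true) and k = cos φ₀ / cos φ along parallels.
At 56.3°: h = 1.000, k = 1.294; principal scales a = 1.294, b = 1.000.
sin(ω/2) = (a − b)/(a + b) = 0.2943/2.294 = 0.1283, so ω = 2 arcsin(0.1283) ≈ 14.7°.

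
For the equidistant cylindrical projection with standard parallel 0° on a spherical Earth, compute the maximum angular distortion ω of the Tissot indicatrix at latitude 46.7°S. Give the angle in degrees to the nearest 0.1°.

In the plate carrée (x = Rλ, y = Rφ), meridians are true-scale (h = 1) and parallels are stretched by k = sec φ.
At 46.7°: h = 1.000, k = 1.458; principal scales a = 1.458, b = 1.000.
sin(ω/2) = (a − b)/(a + b) = 0.4581/2.458 = 0.1864, so ω = 2 arcsin(0.1864) ≈ 21.5°.

21.5°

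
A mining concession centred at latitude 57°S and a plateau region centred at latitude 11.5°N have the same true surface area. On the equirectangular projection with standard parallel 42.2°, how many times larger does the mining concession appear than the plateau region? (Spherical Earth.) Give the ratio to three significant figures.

The equidistant cylindrical projection with φ₀ = 42.2° has h = 1 (meridians true) and k = cos φ₀ / cos φ along parallels.
Areal scale at 57°: h·k = 1.000 × 1.360 = 1.360.
Areal scale at 11.5°: h·k = 1.000 × 0.7560 = 0.7560.
Ratio = 1.360/0.7560 ≈ 1.80.

1.80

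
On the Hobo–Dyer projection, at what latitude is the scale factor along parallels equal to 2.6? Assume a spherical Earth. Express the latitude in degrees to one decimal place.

72.2°

The Hobo–Dyer projection is cylindrical equal-area with φ₀ = 37.5°. For cylindrical equal-area with standard parallel φ₀, h = cos φ / cos φ₀ and k = cos φ₀ / cos φ, so h·k = 1.
k = cos φ₀ / cos φ = 2.6  ⇒  cos φ = cos 37.5° / 2.6 = 0.3051.
φ = arccos(0.3051) ≈ 72.2°.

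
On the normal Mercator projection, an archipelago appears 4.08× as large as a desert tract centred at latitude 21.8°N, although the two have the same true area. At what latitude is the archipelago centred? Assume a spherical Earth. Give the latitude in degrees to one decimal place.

62.6°

On Mercator, (apparent₁)/(apparent₂) = sec²φ₁ / sec²φ₂ when true areas are equal.
cos²φ₂ / cos²φ₁ = 4.08  ⇒  cos φ₁ = cos 21.8° / √4.08 = 0.9285/2.020 = 0.4597.
φ₁ = arccos(0.4597) ≈ 62.6°.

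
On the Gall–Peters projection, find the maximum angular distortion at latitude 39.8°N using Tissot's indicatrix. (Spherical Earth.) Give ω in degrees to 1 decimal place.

9.5°

Gall–Peters is a cylindrical equal-area projection with standard parallels at ±45°. Cylindrical equal-area (φ₀ = 45°): h = cos φ / cos 45° along meridians, k = cos 45° / cos φ along parallels; h·k = 1.
At 39.8°: h = 1.087, k = 0.9204; principal scales a = 1.087, b = 0.9204.
sin(ω/2) = (a − b)/(a + b) = 0.1661/2.007 = 0.08279, so ω = 2 arcsin(0.08279) ≈ 9.5°.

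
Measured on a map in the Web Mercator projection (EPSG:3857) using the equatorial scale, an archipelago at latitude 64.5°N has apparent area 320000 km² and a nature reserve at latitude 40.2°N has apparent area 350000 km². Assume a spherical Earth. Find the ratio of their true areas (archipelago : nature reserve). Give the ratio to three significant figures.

Since Mercator area scale is 1/cos²φ, the true area equals the apparent area multiplied by cos²φ.
True area of archipelago: 320000 × cos²(64.5°) = 320000 × 0.1853 = 59310 km².
True area of nature reserve: 350000 × cos²(40.2°) = 350000 × 0.5834 = 204200 km².
Ratio = 59310 / 204200 ≈ 0.290.

0.290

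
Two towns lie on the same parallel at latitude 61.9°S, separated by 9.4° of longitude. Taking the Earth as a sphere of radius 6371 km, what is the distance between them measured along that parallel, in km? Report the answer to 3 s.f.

Arc length along a parallel = R cos φ · Δλ (with Δλ in radians).
= 6371 × cos 61.9° × (9.4° × π/180) = 6371 × 0.4710 × 0.1641 ≈ 492 km.

492 km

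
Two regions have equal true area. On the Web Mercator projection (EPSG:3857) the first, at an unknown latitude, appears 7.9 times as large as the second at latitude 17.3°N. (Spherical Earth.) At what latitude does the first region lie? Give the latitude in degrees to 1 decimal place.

For equal true areas on Mercator, apparent areas scale as sec²φ, so the ratio is cos²φ₂ / cos²φ₁.
cos²φ₂ / cos²φ₁ = 7.9  ⇒  cos φ₁ = cos 17.3° / √7.9 = 0.9548/2.811 = 0.3397.
φ₁ = arccos(0.3397) ≈ 70.1°.

70.1°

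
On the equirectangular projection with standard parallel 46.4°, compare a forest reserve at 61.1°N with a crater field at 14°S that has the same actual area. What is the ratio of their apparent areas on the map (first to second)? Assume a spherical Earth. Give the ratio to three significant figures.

The equidistant cylindrical projection with φ₀ = 46.4° has h = 1 (meridians true) and k = cos φ₀ / cos φ along parallels.
Areal scale at 61.1°: h·k = 1.000 × 1.427 = 1.427.
Areal scale at 14°: h·k = 1.000 × 0.7107 = 0.7107.
Ratio = 1.427/0.7107 ≈ 2.01.

2.01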